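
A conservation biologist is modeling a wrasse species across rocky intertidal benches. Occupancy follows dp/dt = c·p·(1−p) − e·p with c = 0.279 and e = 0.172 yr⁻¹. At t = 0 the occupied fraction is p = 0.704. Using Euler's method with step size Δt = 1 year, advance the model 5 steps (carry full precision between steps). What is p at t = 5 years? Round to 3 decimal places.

0.510

Update rule: p ← p + [c·p·(1−p) − e·p]·Δt with Δt = 1.
t = 1: p = 0.70400 + (-0.06295) = 0.64105
t = 2: p = 0.64105 + (-0.04606) = 0.59499
t = 3: p = 0.59499 + (-0.03511) = 0.55988
t = 4: p = 0.55988 + (-0.02755) = 0.53233
t = 5: p = 0.53233 + (-0.02210) = 0.51023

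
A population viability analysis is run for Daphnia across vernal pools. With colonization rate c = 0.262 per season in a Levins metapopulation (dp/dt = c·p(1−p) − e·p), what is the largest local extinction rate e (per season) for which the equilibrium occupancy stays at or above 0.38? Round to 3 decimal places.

1 − e/c ≥ 0.38 ⇒ e ≤ c(1 − 0.38) = 0.262 × 0.6200.
e_max = 0.1624.

0.162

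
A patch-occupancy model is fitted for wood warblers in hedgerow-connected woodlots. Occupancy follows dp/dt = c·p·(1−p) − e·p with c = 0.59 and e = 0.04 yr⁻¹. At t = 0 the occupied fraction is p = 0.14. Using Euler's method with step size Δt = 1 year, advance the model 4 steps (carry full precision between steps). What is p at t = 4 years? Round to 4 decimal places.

Update rule: p ← p + [c·p·(1−p) − e·p]·Δt with Δt = 1.
t = 1: p = 0.14000 + (+0.06544) = 0.20544
t = 2: p = 0.20544 + (+0.08809) = 0.29353
t = 3: p = 0.29353 + (+0.11061) = 0.40413
t = 4: p = 0.40413 + (+0.12591) = 0.53004

0.5300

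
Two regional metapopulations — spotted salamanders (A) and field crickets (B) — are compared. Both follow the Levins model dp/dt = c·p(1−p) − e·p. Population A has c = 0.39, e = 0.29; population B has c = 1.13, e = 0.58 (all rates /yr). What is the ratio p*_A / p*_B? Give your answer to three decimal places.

0.527

A: p*_A = 1 − 0.29/0.39 = 0.2564.
B: p*_B = 1 − 0.58/1.13 = 0.4867.
p*_A / p*_B = 0.2564/0.4867 = 0.5268.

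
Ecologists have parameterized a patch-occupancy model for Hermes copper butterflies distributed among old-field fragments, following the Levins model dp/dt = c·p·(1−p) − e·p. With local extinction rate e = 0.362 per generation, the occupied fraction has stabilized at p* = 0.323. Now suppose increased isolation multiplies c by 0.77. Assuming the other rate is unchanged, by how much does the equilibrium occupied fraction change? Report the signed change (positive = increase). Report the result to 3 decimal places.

Balance c(1−p*) = e gives c = e/(1 − 0.32300) = 0.362/0.67700 = 0.53471.
New p* = 1 − e/c = 1 − 0.36200/0.41173 = 0.12078.
Δp* = 0.12078 − 0.32300 = -0.20222.

-0.202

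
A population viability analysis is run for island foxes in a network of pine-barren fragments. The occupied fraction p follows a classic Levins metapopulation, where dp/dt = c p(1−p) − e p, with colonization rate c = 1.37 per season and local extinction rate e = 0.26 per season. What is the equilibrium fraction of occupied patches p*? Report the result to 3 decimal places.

0.810

At equilibrium, colonization balances extinction: c·p*·(1−p*) = e·p*.
So p* = 1 − e/c = 1 − 0.26/1.37 = 1 − 0.1898 = 0.8102.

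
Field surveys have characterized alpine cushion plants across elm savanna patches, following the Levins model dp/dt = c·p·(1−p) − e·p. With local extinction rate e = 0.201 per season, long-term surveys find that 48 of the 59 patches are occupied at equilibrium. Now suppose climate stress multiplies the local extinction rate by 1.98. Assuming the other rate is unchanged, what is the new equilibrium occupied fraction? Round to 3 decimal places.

0.631

Observed p* = 48/59 = 0.81356.
Balance c(1−p*) = e gives c = e/(1 − 0.81356) = 0.201/0.18644 = 1.07809.
New p* = 1 − e/c = 1 − 0.39798/1.07809 = 0.63085.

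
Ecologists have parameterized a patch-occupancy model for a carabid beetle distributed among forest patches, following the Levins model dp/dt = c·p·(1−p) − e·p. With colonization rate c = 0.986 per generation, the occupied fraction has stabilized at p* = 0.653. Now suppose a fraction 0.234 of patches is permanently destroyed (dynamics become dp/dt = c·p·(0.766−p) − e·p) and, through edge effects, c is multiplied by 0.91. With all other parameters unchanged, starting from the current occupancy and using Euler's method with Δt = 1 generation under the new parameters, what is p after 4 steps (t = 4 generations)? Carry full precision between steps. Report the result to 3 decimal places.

0.408

Balance c(1−p*) = e gives e = 0.986×(1 − 0.65300) = 0.34214.
Starting from p₀ = 0.65300; update p ← p + (dp/dt)·Δt with the new parameters.
t = 1: p = 0.65300 + (-0.15721) = 0.49579
t = 2: p = 0.49579 + (-0.04943) = 0.44636
t = 3: p = 0.44636 + (-0.02470) = 0.42166
t = 4: p = 0.42166 + (-0.01399) = 0.40767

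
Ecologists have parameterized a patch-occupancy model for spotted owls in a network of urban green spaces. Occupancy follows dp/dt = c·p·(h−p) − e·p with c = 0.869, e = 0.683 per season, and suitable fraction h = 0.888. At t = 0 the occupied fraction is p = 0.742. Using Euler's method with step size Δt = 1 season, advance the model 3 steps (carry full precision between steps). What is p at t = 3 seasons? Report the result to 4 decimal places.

0.2270

Update rule: p ← p + [c·p·(h−p) − e·p]·Δt with Δt = 1.
p: 0.74200 → 0.32935  (Δp = -0.41265)
p: 0.32935 → 0.26429  (Δp = -0.06506)
p: 0.26429 → 0.22703  (Δp = -0.03727)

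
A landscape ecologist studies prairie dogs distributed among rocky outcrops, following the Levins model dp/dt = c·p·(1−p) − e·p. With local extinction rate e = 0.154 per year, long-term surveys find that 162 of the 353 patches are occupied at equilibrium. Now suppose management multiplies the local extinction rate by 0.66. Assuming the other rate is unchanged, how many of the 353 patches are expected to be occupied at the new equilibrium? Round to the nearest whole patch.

Observed p* = 162/353 = 0.45892.
Balance c(1−p*) = e gives c = e/(1 − 0.45892) = 0.154/0.54108 = 0.28462.
New p* = 1 − e/c = 1 − 0.10164/0.28462 = 0.64289.
Expected occupied = 353 × 0.64289 = 226.94 ≈ 227.

227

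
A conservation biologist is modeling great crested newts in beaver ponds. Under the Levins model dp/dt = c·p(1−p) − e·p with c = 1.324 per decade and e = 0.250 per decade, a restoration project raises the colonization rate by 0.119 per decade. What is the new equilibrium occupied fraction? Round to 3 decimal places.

0.827

Before: p* = 1 − 0.250/1.324 = 0.8112.
After the change, c = 1.443, e = 0.25, so p* = 1 − 0.25/1.443 = 0.8267.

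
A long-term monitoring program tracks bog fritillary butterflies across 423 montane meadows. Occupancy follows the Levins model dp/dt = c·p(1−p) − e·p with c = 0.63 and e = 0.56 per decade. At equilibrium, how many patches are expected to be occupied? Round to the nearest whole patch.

47

p* = 1 − e/c = 1 − 0.56/0.63 = 0.1111.
Expected occupied patches = N × p* = 423 × 0.1111 = 47.00 ≈ 47.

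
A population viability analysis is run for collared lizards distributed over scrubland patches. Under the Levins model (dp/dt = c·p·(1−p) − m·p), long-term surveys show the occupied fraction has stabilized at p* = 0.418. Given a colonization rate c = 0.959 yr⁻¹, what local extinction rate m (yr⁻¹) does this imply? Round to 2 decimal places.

0.56

At equilibrium c(1−p*) = m.
m = 0.959 × (1 − 0.418) = 0.959 × 0.5820 = 0.5581.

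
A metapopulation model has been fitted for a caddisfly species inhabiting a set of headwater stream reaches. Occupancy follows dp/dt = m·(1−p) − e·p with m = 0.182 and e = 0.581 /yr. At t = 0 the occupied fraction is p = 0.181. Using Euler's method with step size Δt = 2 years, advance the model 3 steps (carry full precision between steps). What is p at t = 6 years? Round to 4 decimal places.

Update rule: p ← p + [m·(1−p) − e·p]·Δt with Δt = 2.
step 1: Δp = +0.08779, p = 0.26879
step 2: Δp = -0.04618, p = 0.22261
step 3: Δp = +0.02429, p = 0.24690

0.2469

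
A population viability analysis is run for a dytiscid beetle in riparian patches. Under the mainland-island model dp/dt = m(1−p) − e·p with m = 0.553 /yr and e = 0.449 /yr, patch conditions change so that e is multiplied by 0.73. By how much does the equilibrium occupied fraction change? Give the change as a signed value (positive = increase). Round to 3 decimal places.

Before: p* = 0.553/(0.553+0.449) = 0.5519.
After: m = 0.553, e = 0.32777; p* = 0.553/0.8808 = 0.6279.
Δp* = 0.6279 − 0.5519 = +0.0760.

0.076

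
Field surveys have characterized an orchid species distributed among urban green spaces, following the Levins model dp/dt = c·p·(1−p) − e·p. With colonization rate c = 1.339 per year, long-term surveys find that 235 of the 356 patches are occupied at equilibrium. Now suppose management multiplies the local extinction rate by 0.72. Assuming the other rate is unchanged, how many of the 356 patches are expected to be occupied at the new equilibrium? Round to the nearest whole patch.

269

Observed p* = 235/356 = 0.66011.
Balance c(1−p*) = e gives e = 1.339×(1 − 0.66011) = 0.45511.
New p* = 1 − e/c = 1 − 0.32768/1.33900 = 0.75528.
Expected occupied = 356 × 0.75528 = 268.88 ≈ 269.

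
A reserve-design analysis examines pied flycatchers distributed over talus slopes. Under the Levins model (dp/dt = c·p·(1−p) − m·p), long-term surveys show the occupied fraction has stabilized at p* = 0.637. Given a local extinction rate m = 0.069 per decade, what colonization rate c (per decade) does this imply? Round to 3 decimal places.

0.190

At equilibrium c(1−p*) = m, so c = m/(1−p*).
c = 0.069/(1 − 0.637) = 0.069/0.3630 = 0.1901.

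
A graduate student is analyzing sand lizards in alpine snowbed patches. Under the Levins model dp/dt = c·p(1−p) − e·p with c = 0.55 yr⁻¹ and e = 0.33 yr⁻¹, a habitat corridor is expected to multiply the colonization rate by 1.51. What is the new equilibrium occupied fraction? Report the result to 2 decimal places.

Before: p* = 1 − 0.33/0.55 = 0.4000.
After the change, c = 0.8305, e = 0.33, so p* = 1 − 0.33/0.8305 = 0.6026.

0.60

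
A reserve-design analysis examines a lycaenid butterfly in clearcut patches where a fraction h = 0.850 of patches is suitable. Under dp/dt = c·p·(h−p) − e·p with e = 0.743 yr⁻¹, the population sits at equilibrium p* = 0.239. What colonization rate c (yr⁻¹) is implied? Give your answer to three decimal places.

1.216

At equilibrium c(h−p*) = e, so c = e/(h−p*).
c = 0.743/(0.850 − 0.239) = 0.743/0.6110 = 1.2160.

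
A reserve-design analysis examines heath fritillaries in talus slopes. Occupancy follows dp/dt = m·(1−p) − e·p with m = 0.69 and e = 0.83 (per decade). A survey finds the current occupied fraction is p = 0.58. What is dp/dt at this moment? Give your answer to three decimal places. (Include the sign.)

-0.192

Colonization term: m·(1−p) = 0.69×0.4200 = 0.28980.
Extinction term: e·p = 0.48140.
dp/dt = 0.28980 − 0.48140 = -0.19160.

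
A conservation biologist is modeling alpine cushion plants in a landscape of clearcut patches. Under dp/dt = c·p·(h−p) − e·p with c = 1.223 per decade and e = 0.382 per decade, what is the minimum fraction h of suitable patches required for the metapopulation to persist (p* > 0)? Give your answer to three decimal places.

p* = h − e/c is positive only when h > e/c.
h_min = e/c = 0.382/1.223 = 0.3123.

0.312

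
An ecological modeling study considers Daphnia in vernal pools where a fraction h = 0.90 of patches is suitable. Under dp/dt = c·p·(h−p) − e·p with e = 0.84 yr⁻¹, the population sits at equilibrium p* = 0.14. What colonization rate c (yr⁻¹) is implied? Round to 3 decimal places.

At equilibrium c(h−p*) = e, so c = e/(h−p*).
c = 0.84/(0.90 − 0.14) = 0.84/0.7600 = 1.1053.

1.105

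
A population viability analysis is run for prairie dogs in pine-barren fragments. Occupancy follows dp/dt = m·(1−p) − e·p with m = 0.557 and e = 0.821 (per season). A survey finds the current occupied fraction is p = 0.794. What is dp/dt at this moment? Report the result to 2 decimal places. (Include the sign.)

Colonization term: m·(1−p) = 0.557×0.2060 = 0.11474.
Extinction term: e·p = 0.65187.
dp/dt = 0.11474 − 0.65187 = -0.53713.

-0.54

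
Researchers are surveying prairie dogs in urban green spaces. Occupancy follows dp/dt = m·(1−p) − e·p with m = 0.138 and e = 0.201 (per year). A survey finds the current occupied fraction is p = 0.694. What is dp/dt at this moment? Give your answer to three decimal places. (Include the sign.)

Colonization term: m·(1−p) = 0.138×0.3060 = 0.04223.
Extinction term: e·p = 0.13949.
dp/dt = 0.04223 − 0.13949 = -0.09727.

-0.097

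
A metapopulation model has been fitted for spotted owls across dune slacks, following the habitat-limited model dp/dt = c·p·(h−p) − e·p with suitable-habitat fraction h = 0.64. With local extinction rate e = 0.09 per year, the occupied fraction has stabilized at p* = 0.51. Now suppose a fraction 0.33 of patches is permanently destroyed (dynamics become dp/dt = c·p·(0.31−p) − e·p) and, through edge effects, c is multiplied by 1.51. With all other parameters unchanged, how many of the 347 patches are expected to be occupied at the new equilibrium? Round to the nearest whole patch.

Balance c(h−p*) = e gives c = e/(0.64 − 0.51000) = 0.09/0.13000 = 0.69231.
New p* = 0.31 − e/c = 0.31 − 0.09000/1.04539 = 0.22391.
Expected occupied = 347 × 0.22391 = 77.70 ≈ 78.

78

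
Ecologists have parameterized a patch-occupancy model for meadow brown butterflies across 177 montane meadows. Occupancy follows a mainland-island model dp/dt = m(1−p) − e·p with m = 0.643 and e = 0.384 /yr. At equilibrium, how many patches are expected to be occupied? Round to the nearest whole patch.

p* = m/(m+e) = 0.643/1.0270 = 0.6261.
Expected occupied patches = N × p* = 177 × 0.6261 = 110.82 ≈ 111.

111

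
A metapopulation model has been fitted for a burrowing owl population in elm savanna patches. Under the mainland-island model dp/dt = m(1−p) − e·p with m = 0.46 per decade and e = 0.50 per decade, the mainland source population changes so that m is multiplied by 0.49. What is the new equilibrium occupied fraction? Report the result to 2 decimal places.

Before: p* = 0.46/(0.46+0.50) = 0.4792.
After: m = 0.2254, e = 0.5; p* = 0.2254/0.7254 = 0.3107.

0.31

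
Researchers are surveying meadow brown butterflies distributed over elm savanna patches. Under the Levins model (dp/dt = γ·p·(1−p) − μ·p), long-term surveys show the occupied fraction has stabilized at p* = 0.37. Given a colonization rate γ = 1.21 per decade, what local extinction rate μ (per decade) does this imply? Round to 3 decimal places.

At equilibrium γ(1−p*) = μ.
μ = 1.21 × (1 − 0.37) = 1.21 × 0.6300 = 0.7623.

0.762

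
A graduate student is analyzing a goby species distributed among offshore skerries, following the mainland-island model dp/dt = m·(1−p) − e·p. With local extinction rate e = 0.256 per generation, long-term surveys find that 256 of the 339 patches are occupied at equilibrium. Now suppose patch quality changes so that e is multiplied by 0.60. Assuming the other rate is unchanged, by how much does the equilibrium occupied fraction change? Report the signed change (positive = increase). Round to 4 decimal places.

0.0820

Observed p* = 256/339 = 0.75516.
Balance m(1−p*) = e·p* gives m = e·p*/(1−p*) = 0.256×0.75516/0.24484 = 0.78958.
New p* = m/(m+e) = 0.78958/(0.78958+0.15360) = 0.83715.
Δp* = 0.83715 − 0.75516 = +0.08199.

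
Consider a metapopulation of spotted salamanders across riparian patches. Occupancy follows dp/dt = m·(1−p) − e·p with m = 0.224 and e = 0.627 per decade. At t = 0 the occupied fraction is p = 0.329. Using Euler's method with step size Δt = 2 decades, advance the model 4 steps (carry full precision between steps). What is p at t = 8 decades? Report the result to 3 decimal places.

0.279

Update rule: p ← p + [m·(1−p) − e·p]·Δt with Δt = 2.
t = 2: p = 0.32900 + (-0.11196) = 0.21704
t = 4: p = 0.21704 + (+0.07859) = 0.29564
t = 6: p = 0.29564 + (-0.05517) = 0.24046
t = 8: p = 0.24046 + (+0.03873) = 0.27919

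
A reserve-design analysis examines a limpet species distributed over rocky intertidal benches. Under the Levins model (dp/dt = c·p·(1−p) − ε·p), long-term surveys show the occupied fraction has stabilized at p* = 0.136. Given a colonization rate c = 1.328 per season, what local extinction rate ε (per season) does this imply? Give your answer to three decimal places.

At equilibrium c(1−p*) = ε.
ε = 1.328 × (1 − 0.136) = 1.328 × 0.8640 = 1.1474.

1.147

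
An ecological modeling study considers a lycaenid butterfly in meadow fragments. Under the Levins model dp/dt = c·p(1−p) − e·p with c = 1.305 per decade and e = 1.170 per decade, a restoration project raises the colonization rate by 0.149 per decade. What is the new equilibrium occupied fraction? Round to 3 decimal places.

0.195

Before: p* = 1 − 1.170/1.305 = 0.1034.
After the change, c = 1.454, e = 1.17, so p* = 1 − 1.17/1.454 = 0.1953.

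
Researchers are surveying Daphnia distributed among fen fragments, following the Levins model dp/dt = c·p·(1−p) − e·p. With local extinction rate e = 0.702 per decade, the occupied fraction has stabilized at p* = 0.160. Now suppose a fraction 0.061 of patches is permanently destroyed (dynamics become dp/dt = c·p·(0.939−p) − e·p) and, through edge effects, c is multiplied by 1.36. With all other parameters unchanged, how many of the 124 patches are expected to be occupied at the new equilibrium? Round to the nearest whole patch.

40

Balance c(1−p*) = e gives c = e/(1 − 0.16000) = 0.702/0.84000 = 0.83571.
New p* = 0.939 − e/c = 0.939 − 0.70200/1.13657 = 0.32135.
Expected occupied = 124 × 0.32135 = 39.85 ≈ 40.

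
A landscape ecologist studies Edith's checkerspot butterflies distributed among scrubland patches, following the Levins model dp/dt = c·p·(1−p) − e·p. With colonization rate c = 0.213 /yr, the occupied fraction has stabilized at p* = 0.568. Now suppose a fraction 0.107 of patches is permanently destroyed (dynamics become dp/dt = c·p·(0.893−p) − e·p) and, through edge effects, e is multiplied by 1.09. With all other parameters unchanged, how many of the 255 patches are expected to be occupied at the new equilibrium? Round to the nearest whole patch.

Balance c(1−p*) = e gives e = 0.213×(1 − 0.56800) = 0.09202.
New p* = 0.893 − e/c = 0.893 − 0.10030/0.21300 = 0.42211.
Expected occupied = 255 × 0.42211 = 107.64 ≈ 108.

108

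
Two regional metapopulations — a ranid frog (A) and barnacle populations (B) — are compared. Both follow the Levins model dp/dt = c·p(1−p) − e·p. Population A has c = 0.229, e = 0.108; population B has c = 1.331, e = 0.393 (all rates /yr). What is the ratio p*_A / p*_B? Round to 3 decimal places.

0.750

A: p*_A = 1 − 0.108/0.229 = 0.5284.
B: p*_B = 1 − 0.393/1.331 = 0.7047.
p*_A / p*_B = 0.5284/0.7047 = 0.7498.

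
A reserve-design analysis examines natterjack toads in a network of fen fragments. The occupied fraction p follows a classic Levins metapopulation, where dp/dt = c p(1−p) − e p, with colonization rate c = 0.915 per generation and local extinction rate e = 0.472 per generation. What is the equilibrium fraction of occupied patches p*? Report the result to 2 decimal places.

0.48

Setting dp/dt = 0 and dividing through by p* gives c·(1−p*) = e.
So p* = 1 − e/c = 1 − 0.472/0.915 = 1 − 0.5158 = 0.4842.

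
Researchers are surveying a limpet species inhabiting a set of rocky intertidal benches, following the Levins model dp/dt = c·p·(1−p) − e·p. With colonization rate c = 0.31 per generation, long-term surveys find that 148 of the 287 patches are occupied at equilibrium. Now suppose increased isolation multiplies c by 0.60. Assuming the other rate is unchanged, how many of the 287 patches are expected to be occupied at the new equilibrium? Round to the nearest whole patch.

Observed p* = 148/287 = 0.51568.
Balance c(1−p*) = e gives e = 0.31×(1 − 0.51568) = 0.15014.
New p* = 1 − e/c = 1 − 0.15014/0.18600 = 0.19280.
Expected occupied = 287 × 0.19280 = 55.33 ≈ 55.

55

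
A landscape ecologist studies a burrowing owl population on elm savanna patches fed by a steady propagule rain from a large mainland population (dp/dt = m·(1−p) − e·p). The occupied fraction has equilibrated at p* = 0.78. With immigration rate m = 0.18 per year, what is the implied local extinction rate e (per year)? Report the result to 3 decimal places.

At equilibrium m(1−p*) = e·p*, so e = m(1−p*)/p*.
e = 0.18 × 0.2200 / 0.78 = 0.0508.

0.051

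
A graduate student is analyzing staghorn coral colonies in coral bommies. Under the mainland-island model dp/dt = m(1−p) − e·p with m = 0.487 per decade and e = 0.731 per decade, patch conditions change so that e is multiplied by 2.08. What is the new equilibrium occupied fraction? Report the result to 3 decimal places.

Before: p* = 0.487/(0.487+0.731) = 0.3998.
After: m = 0.487, e = 1.52048; p* = 0.487/2.0075 = 0.2426.

0.243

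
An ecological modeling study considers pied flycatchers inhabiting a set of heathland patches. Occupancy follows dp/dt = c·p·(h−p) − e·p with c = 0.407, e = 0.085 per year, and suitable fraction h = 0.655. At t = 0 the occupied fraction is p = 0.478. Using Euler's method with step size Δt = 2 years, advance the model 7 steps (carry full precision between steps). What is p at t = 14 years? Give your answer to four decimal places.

0.4474

Update rule: p ← p + [c·p·(h−p) − e·p]·Δt with Δt = 2.
t = 2: p = 0.47800 + (-0.01239) = 0.46561
t = 4: p = 0.46561 + (-0.00737) = 0.45824
t = 6: p = 0.45824 + (-0.00451) = 0.45373
t = 8: p = 0.45373 + (-0.00280) = 0.45093
t = 10: p = 0.45093 + (-0.00175) = 0.44918
t = 12: p = 0.44918 + (-0.00111) = 0.44807
t = 14: p = 0.44807 + (-0.00070) = 0.44737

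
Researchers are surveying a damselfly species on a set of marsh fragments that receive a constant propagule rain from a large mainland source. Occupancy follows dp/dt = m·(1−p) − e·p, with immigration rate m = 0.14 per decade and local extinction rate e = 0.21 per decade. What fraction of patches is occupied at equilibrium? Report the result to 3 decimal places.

0.400

At equilibrium the propagule rain into empty patches balances local extinction: m(1−p*) = e·p*.
p* = m/(m+e) = 0.14/(0.14+0.21) = 0.14/0.3500 = 0.4000.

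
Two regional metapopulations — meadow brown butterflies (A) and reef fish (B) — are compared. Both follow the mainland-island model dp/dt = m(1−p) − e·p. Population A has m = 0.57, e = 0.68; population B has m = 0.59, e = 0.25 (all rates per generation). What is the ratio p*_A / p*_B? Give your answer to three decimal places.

0.649

A: p*_A = m/(m+e) = 0.57/1.2500 = 0.4560.
B: p*_B = 0.59/0.8400 = 0.7024.
p*_A / p*_B = 0.4560/0.7024 = 0.6492.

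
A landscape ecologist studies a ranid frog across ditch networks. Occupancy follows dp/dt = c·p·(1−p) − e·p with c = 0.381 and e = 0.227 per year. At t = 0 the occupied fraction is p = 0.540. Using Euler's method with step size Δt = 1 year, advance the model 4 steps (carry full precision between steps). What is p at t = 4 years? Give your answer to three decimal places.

Update rule: p ← p + [c·p·(1−p) − e·p]·Δt with Δt = 1.
t = 1: p = 0.54000 + (-0.02794) = 0.51206
t = 2: p = 0.51206 + (-0.02104) = 0.49102
t = 3: p = 0.49102 + (-0.01624) = 0.47478
t = 4: p = 0.47478 + (-0.01277) = 0.46201

0.462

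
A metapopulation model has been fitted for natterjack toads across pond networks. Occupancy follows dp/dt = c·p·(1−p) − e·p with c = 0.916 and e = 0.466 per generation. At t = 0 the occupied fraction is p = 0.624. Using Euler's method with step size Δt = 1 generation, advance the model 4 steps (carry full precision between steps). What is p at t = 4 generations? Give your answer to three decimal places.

Update rule: p ← p + [c·p·(1−p) − e·p]·Δt with Δt = 1.
  1  |  dp/dt·Δt = -0.075868  |  p_1 = 0.548132
  2  |  dp/dt·Δt = -0.028551  |  p_2 = 0.519580
  3  |  dp/dt·Δt = -0.013476  |  p_3 = 0.506105
  4  |  dp/dt·Δt = -0.006879  |  p_4 = 0.499226

0.499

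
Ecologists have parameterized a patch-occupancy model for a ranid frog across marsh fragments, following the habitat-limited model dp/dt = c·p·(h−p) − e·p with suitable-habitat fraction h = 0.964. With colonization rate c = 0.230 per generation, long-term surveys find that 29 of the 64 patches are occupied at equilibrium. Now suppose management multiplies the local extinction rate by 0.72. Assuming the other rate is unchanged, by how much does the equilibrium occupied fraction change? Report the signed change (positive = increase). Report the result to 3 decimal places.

Observed p* = 29/64 = 0.45312.
Balance c(h−p*) = e gives e = 0.230×(0.964 − 0.45312) = 0.11750.
New p* = 0.964 − e/c = 0.964 − 0.08460/0.23000 = 0.59617.
Δp* = 0.59617 − 0.45312 = +0.14305.

0.143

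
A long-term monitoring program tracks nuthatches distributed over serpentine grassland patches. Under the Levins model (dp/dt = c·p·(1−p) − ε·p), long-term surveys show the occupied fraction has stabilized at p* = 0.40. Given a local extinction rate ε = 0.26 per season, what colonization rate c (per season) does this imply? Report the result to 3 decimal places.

At equilibrium c(1−p*) = ε, so c = ε/(1−p*).
c = 0.26/(1 − 0.40) = 0.26/0.6000 = 0.4333.

0.433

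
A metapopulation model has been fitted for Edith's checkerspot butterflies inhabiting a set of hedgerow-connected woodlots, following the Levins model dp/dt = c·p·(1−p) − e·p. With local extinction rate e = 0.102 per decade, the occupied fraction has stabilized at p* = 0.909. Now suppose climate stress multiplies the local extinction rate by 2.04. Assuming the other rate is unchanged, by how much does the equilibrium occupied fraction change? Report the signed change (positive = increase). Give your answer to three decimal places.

Balance c(1−p*) = e gives c = e/(1 − 0.90900) = 0.102/0.09100 = 1.12088.
New p* = 1 − e/c = 1 − 0.20808/1.12088 = 0.81436.
Δp* = 0.81436 − 0.90900 = -0.09464.

-0.095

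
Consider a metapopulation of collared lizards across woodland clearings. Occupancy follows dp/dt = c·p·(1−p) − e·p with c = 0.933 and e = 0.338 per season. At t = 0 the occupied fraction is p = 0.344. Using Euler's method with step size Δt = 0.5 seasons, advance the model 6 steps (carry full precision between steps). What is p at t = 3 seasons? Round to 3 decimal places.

0.567

Update rule: p ← p + [c·p·(1−p) − e·p]·Δt with Δt = 0.5.
  1  |  dp/dt·Δt = +0.047136  |  p_1 = 0.391136
  2  |  dp/dt·Δt = +0.044994  |  p_2 = 0.436131
  3  |  dp/dt·Δt = +0.041016  |  p_3 = 0.477147
  4  |  dp/dt·Δt = +0.035744  |  p_4 = 0.512890
  5  |  dp/dt·Δt = +0.029869  |  p_5 = 0.542759
  6  |  dp/dt·Δt = +0.024046  |  p_6 = 0.566805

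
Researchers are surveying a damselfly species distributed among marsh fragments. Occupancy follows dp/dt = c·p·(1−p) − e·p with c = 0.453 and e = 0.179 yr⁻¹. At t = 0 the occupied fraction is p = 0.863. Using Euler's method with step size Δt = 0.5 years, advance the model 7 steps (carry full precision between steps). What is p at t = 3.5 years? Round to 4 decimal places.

Update rule: p ← p + [c·p·(1−p) − e·p]·Δt with Δt = 0.5.
step 1: Δp = -0.05046, p = 0.81254
step 2: Δp = -0.03822, p = 0.77432
step 3: Δp = -0.02972, p = 0.74460
step 4: Δp = -0.02357, p = 0.72103
step 5: Δp = -0.01897, p = 0.70206
step 6: Δp = -0.01546, p = 0.68660
step 7: Δp = -0.01271, p = 0.67389

0.6739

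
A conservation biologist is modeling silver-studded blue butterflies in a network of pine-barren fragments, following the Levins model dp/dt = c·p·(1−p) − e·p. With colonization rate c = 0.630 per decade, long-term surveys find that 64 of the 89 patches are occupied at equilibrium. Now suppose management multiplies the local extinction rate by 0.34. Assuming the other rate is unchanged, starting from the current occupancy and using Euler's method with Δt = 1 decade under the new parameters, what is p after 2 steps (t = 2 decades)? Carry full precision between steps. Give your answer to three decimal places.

Observed p* = 64/89 = 0.71910.
Balance c(1−p*) = e gives e = 0.630×(1 − 0.71910) = 0.17697.
Starting from p₀ = 0.71910; update p ← p + (dp/dt)·Δt with the new parameters.
  1  |  dp/dt·Δt = +0.083989  |  p_1 = 0.803091
  2  |  dp/dt·Δt = +0.051305  |  p_2 = 0.854396

0.854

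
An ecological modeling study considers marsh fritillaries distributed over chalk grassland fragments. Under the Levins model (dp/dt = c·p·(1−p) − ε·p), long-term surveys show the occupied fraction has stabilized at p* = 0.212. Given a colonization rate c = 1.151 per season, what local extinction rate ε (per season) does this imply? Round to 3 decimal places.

At equilibrium c(1−p*) = ε.
ε = 1.151 × (1 − 0.212) = 1.151 × 0.7880 = 0.9070.

0.907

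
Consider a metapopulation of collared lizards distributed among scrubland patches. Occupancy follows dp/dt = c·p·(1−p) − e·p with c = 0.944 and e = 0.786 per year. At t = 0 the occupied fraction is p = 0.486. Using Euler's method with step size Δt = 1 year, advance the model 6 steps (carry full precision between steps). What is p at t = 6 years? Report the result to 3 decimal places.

Update rule: p ← p + [c·p·(1−p) − e·p]·Δt with Δt = 1.
p: 0.48600 → 0.33982  (Δp = -0.14618)
p: 0.33982 → 0.28450  (Δp = -0.05532)
p: 0.28450 → 0.25304  (Δp = -0.03146)
p: 0.25304 → 0.23258  (Δp = -0.02046)
p: 0.23258 → 0.21826  (Δp = -0.01432)
p: 0.21826 → 0.20778  (Δp = -0.01049)

0.208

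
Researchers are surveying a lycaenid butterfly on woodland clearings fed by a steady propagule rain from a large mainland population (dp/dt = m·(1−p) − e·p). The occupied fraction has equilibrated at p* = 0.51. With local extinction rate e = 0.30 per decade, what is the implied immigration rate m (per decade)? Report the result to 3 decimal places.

0.312

At equilibrium m(1−p*) = e·p*, so m = e·p*/(1−p*).
m = 0.30 × 0.51 / 0.4900 = 0.1530/0.4900 = 0.3122.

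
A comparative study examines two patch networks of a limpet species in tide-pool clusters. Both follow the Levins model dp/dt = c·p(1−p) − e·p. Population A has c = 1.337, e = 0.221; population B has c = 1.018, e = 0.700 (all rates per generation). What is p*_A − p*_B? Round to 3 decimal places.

0.522

A: p*_A = 1 − 0.221/1.337 = 0.8347.
B: p*_B = 1 − 0.700/1.018 = 0.3124.
p*_A − p*_B = 0.8347 − 0.3124 = 0.5223.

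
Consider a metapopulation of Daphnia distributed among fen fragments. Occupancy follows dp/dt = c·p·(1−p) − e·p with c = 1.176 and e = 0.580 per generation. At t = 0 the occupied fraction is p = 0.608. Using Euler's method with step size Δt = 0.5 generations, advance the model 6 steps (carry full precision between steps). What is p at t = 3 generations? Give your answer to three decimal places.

0.516

Update rule: p ← p + [c·p·(1−p) − e·p]·Δt with Δt = 0.5.
step 1: Δp = -0.03618, p = 0.57182
step 2: Δp = -0.02186, p = 0.54996
step 3: Δp = -0.01396, p = 0.53600
step 4: Δp = -0.00920, p = 0.52680
step 5: Δp = -0.00619, p = 0.52061
step 6: Δp = -0.00423, p = 0.51638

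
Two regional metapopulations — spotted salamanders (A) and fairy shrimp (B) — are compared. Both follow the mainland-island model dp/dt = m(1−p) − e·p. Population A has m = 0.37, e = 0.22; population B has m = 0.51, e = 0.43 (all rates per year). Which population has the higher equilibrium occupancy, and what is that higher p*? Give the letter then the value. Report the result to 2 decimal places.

A: p*_A = m/(m+e) = 0.37/0.5900 = 0.6271.
B: p*_B = 0.51/0.9400 = 0.5426.
A is higher at 0.6271.

A, 0.63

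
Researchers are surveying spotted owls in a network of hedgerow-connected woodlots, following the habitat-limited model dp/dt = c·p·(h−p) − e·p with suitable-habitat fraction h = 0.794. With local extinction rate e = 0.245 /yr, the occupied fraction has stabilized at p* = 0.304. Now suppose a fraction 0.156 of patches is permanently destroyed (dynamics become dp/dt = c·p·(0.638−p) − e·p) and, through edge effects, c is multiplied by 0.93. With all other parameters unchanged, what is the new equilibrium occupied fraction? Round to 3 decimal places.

Balance c(h−p*) = e gives c = e/(0.794 − 0.30400) = 0.245/0.49000 = 0.50000.
New p* = 0.638 − e/c = 0.638 − 0.24500/0.46500 = 0.11112.

0.111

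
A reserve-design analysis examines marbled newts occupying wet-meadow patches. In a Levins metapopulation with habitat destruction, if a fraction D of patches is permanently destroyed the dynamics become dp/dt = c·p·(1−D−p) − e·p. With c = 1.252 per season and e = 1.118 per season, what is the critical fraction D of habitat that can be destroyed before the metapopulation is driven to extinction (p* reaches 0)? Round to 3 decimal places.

The nontrivial equilibrium is p* = (1−D) − e/c; extinction occurs when this hits zero.
So D_crit = 1 − e/c = 1 − 1.118/1.252 = 1 − 0.8930 = 0.1070.
This equals the undisturbed p*, a classic result of Lande's extension.

0.107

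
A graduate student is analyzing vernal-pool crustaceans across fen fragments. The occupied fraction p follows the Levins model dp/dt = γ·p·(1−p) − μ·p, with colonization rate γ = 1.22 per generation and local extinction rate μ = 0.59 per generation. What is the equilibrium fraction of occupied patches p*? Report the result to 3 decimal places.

0.516

Setting dp/dt = 0 and dividing through by p* gives γ·(1−p*) = μ.
So p* = 1 − μ/γ = 1 − 0.59/1.22 = 1 − 0.4836 = 0.5164.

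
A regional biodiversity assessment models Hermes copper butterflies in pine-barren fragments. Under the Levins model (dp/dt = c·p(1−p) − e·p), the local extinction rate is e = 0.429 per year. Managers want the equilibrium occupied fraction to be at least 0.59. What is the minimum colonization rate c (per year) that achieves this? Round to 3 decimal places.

1.046

p* = 1 − e/c ≥ 0.59 requires e/c ≤ 0.4100, i.e. c ≥ e/0.4100.
c_min = 0.429/0.4100 = 1.0463.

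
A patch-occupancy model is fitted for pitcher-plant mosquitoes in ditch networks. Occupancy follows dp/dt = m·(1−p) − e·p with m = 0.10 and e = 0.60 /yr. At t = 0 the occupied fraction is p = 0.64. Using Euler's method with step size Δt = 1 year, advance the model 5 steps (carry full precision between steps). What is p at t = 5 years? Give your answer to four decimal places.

0.1441

Update rule: p ← p + [m·(1−p) − e·p]·Δt with Δt = 1.
t = 1: p = 0.64000 + (-0.34800) = 0.29200
t = 2: p = 0.29200 + (-0.10440) = 0.18760
t = 3: p = 0.18760 + (-0.03132) = 0.15628
t = 4: p = 0.15628 + (-0.00940) = 0.14688
t = 5: p = 0.14688 + (-0.00282) = 0.14407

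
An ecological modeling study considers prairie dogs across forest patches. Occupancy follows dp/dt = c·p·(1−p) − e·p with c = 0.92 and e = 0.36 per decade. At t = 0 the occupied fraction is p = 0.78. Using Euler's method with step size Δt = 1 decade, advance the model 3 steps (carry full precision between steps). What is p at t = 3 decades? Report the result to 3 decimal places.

0.617

Update rule: p ← p + [c·p·(1−p) − e·p]·Δt with Δt = 1.
step 1: Δp = -0.12293, p = 0.65707
step 2: Δp = -0.02924, p = 0.62783
step 3: Δp = -0.01105, p = 0.61678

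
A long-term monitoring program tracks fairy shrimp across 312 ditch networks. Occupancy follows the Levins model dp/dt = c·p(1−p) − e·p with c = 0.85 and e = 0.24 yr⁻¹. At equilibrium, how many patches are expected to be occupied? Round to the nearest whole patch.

p* = 1 − e/c = 1 − 0.24/0.85 = 0.7176.
Expected occupied patches = N × p* = 312 × 0.7176 = 223.91 ≈ 224.

224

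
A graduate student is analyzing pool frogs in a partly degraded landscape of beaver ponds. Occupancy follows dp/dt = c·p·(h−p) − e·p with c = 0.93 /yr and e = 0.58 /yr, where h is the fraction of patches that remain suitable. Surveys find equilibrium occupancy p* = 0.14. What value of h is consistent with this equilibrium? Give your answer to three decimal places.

0.764

At equilibrium c(h−p*) = e, so h = p* + e/c.
h = 0.14 + 0.58/0.93 = 0.14 + 0.6237 = 0.7637.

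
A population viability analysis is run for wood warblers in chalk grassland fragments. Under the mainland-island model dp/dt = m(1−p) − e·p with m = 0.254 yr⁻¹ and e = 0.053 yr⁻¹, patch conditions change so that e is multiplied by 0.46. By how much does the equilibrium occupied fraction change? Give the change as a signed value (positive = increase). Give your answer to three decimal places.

Before: p* = 0.254/(0.254+0.053) = 0.8274.
After: m = 0.254, e = 0.02438; p* = 0.254/0.2784 = 0.9124.
Δp* = 0.9124 − 0.8274 = +0.0851.

0.085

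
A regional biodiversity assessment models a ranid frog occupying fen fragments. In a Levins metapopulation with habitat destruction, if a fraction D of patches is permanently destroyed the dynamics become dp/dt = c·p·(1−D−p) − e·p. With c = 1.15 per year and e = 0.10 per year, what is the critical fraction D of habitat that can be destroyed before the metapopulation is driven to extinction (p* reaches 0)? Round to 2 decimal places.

The nontrivial equilibrium is p* = (1−D) − e/c; extinction occurs when this hits zero.
So D_crit = 1 − e/c = 1 − 0.10/1.15 = 1 − 0.0870 = 0.9130.
This equals the undisturbed p*, a classic result of Lande's extension.

0.91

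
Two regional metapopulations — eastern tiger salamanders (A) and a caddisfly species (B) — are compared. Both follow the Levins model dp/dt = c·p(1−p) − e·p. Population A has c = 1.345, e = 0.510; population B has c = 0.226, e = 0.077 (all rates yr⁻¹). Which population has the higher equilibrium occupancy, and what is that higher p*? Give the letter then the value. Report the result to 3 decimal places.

A: p*_A = 1 − 0.510/1.345 = 0.6208.
B: p*_B = 1 − 0.077/0.226 = 0.6593.
B is higher at 0.6593.

B, 0.659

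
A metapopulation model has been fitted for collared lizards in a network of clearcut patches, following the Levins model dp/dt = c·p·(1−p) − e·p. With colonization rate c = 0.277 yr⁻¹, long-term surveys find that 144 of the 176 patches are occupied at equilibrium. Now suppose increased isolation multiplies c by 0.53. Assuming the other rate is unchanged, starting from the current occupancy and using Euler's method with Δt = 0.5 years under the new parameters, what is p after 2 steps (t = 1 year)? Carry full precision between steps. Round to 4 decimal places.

Observed p* = 144/176 = 0.81818.
Balance c(1−p*) = e gives e = 0.277×(1 − 0.81818) = 0.05036.
Starting from p₀ = 0.81818; update p ← p + (dp/dt)·Δt with the new parameters.
step 1: Δp = -0.00968, p = 0.80850
step 2: Δp = -0.00899, p = 0.79950

0.7995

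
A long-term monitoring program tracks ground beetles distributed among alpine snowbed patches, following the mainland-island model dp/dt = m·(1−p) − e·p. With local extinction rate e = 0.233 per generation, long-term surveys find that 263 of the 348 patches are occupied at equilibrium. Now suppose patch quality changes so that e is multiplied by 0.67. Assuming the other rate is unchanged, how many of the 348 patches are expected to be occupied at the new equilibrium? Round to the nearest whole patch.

Observed p* = 263/348 = 0.75575.
Balance m(1−p*) = e·p* gives m = e·p*/(1−p*) = 0.233×0.75575/0.24425 = 0.72094.
New p* = m/(m+e) = 0.72094/(0.72094+0.15611) = 0.82201.
Expected occupied = 348 × 0.82201 = 286.06 ≈ 286.

286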